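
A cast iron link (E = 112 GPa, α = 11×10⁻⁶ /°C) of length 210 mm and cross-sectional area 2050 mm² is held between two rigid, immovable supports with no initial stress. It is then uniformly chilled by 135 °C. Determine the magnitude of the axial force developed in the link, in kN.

With zero net strain, σ = E·αΔT = 112 GPa × 11×10⁻⁶ × 135 = 166.3 MPa.
P = AEαΔT = 2050 × 112×10³ × 11×10⁻⁶ × 135 = 341 kN (tensile).

P ≈ 341 kN (tensile)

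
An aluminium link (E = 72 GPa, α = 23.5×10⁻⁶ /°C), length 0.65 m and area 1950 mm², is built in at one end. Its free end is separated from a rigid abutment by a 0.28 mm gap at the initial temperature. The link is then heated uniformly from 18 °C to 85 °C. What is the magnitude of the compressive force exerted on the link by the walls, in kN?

Free thermal elongation = αΔT L = 23.5×10⁻⁶ × 67 × 650 = 1.023 mm.
After closing the 0.28 mm clearance, 1.023 − 0.28 = 0.7434 mm of expansion remains to be suppressed by the wall.
So σ = E(δ_free − g)/L = 72×10³ × 0.7434/650 = 82.35 MPa.
P = σA = 82.35 × 1950 = 160.6 kN.

P ≈ 161 kN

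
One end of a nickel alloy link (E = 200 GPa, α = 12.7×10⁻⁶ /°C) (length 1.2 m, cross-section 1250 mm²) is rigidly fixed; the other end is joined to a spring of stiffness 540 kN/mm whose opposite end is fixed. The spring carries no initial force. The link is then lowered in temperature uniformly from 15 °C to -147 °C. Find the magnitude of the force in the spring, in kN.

If the spring were absent the link would shorten by αΔT L = 12.7×10⁻⁶ × 162 × 1200 = 2.469 mm.
Let P be the tensile force in the spring. The link extends elastically by PL/(AE) and the spring stretches by P/k; together these equal δ_free.
So P = δ_free / [L/(AE) + 1/k] = 2.469 / [ 1200/(1250×200×10³) + 1/(540×10³) ].
P = 2.469 / 6.652×10⁻⁶ = 371200 N.

P ≈ 371 kN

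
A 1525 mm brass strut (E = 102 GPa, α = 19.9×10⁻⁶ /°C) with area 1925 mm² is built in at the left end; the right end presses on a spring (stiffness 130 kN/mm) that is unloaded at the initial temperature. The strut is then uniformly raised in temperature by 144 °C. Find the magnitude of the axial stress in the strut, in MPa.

σ ≈ 147 MPa (compressive)

The unrestrained thermal change is αΔT L = 19.9×10⁻⁶ × 144 × 1525 = 4.37 mm.
With a force P in the spring, the elastic change of the strut is PL/(AE) and that of the spring is P/k; compatibility requires their sum to equal δ_free.
So P = δ_free / [L/(AE) + 1/k] = 4.37 / [ 1525/(1925×102×10³) + 1/(130×10³) ].
P = 4.37 / 1.546×10⁻⁵ = 282700 N.
σ = P/A = 282700/1925 = 146.8 MPa.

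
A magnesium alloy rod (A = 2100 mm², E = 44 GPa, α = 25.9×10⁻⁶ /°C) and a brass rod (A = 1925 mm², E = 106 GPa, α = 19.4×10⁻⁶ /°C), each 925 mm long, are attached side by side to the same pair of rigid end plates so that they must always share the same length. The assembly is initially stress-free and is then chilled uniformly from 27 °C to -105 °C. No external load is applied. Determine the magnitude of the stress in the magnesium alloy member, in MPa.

σ ≈ 26 MPa (tensile)

Equilibrium of a rigid end plate with no external load gives equal and opposite internal forces ±P in the two members. Since α_{magnesium alloy} > α_{brass}, cooling drives the magnesium alloy into tension and the brass into compression.
Equating the net (thermal + elastic) strains gives |α₁ − α₂|·ΔT = P·[1/(A₁E₁) + 1/(A₂E₂)].
|α₁ − α₂|·ΔT = 6.5×10⁻⁶ × 132 = 0.000858.
1/(A₁E₁) + 1/(A₂E₂) = 1/(2100×44×10³) + 1/(1925×106×10³) = 1.572×10⁻⁸ N⁻¹.
So P = 0.000858 / 1.572×10⁻⁸ = 54.57 kN.
σ_{magnesium alloy} = P/A₁ = 54570/2100 = 25.99 MPa, tensile.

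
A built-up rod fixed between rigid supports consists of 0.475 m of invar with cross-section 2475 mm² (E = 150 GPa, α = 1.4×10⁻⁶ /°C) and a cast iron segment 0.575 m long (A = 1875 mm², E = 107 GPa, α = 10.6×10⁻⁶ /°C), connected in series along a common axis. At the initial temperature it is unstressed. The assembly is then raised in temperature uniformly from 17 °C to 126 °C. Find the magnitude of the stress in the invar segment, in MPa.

Free thermal expansion of the whole bar: Σ αᵢΔT Lᵢ = 1.4×10⁻⁶×109×475 + 10.6×10⁻⁶×109×575 = 0.7368 mm.
The walls prevent any net length change, so an axial force P (same in every segment) develops. Compatibility: P · Σ Lᵢ/(AᵢEᵢ) = δ_free.
The series flexibility is Σ Lᵢ/(AᵢEᵢ) = 475/(2475×150×10³) + 575/(1875×107×10³) = 4.146×10⁻⁶ mm/N.
P = 0.7368 / 4.146×10⁻⁶ = 177700 N = 177.7 kN, compressive.
σ_{invar} = P / A = 177700 / 2475 = 71.82 MPa.

σ ≈ 71.8 MPa (compressive)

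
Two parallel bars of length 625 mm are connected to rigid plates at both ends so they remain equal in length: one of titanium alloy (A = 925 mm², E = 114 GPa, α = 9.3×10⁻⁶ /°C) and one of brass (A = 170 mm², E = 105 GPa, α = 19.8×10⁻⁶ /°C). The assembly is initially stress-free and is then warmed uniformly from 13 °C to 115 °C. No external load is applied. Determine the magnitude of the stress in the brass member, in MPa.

σ ≈ 96.2 MPa (compressive)

Equilibrium of a rigid end plate with no external load gives equal and opposite internal forces ±P in the two members. Since α_{brass} > α_{titanium alloy}, heating drives the brass into compression and the titanium alloy into tension.
Setting the final lengths equal and cancelling L: (α₁ − α₂)ΔT = P/(A₁E₁) + P/(A₂E₂).
|α₁ − α₂|·ΔT = 10.5×10⁻⁶ × 102 = 0.001071.
1/(A₁E₁) + 1/(A₂E₂) = 1/(925×114×10³) + 1/(170×105×10³) = 6.551×10⁻⁸ N⁻¹.
P = 0.001071 / 6.551×10⁻⁸ = 16350 N = 16.35 kN.
σ_{brass} = P/A₂ = 16350/170 = 96.18 MPa, compressive.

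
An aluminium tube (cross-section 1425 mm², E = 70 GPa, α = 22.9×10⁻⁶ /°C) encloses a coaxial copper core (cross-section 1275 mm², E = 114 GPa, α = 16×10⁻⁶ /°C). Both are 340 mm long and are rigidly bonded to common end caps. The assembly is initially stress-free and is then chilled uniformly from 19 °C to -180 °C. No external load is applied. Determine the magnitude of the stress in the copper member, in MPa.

Both members must finish at the same length. With the larger α, the aluminium tends to over-contract; the plates restrain it, putting the aluminium in tension and the copper in compression. With no external load the two internal forces are equal and opposite, magnitude P.
Equating the net (thermal + elastic) strains gives |α₁ − α₂|·ΔT = P·[1/(A₁E₁) + 1/(A₂E₂)].
|α₁ − α₂|·ΔT = 6.9×10⁻⁶ × 199 = 0.001373.
1/(A₁E₁) + 1/(A₂E₂) = 1/(1425×70×10³) + 1/(1275×114×10³) = 1.691×10⁻⁸ N⁻¹.
P = 0.001373 / 1.691×10⁻⁸ = 81220 N = 81.22 kN.
σ_{copper} = P/A₂ = 81220/1275 = 63.71 MPa, compressive.

σ ≈ 63.7 MPa (compressive)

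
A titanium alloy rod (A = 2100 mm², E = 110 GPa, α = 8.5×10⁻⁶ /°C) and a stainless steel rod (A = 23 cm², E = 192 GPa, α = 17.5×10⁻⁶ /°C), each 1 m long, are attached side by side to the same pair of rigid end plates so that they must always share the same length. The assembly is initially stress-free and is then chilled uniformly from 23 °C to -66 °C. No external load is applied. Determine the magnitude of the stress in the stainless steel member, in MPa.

Equilibrium of a rigid end plate with no external load gives equal and opposite internal forces ±P in the two members. Since α_{stainless steel} > α_{titanium alloy}, cooling drives the stainless steel into tension and the titanium alloy into compression.
Equating the net (thermal + elastic) strains gives |α₁ − α₂|·ΔT = P·[1/(A₁E₁) + 1/(A₂E₂)].
|α₁ − α₂|·ΔT = 9×10⁻⁶ × 89 = 0.000801.
1/(A₁E₁) + 1/(A₂E₂) = 1/(2100×110×10³) + 1/(2300×192×10³) = 6.593×10⁻⁹ N⁻¹.
P = 0.000801 / 6.593×10⁻⁹ = 121500 N = 121.5 kN.
σ_{stainless steel} = P/A₂ = 121500/2300 = 52.82 MPa, tensile.

σ ≈ 52.8 MPa (tensile)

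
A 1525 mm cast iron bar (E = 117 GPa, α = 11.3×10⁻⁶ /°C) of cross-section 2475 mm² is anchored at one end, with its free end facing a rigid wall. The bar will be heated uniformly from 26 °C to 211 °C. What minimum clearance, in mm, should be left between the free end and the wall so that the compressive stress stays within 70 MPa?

g ≈ 2.28 mm

With no wall the bar would lengthen by αΔT L = 11.3×10⁻⁶ × 185 × 1525 = 3.188 mm.
At the allowable stress the elastic shortening the wall may impose is σL/E = 70 × 1525 / (117×10³) = 0.9124 mm.
The gap must absorb the remainder: g_min = 3.188 − 0.9124 = 2.276 mm.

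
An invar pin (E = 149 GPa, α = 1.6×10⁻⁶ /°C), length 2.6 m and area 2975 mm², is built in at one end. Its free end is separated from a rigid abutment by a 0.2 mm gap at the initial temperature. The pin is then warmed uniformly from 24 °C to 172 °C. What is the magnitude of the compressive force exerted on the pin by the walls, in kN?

If the wall were absent the pin would grow by αΔT L = 1.6×10⁻⁶ × 148 × 2600 = 0.6157 mm.
After closing the 0.2 mm clearance, 0.6157 − 0.2 = 0.4157 mm of expansion remains to be suppressed by the wall.
That suppressed elongation corresponds to σ = E·Δ/L = 149×10³ × 0.4157/2600 = 23.82 MPa.
Force on the wall = σA = 23.82 × 2975 mm² = 70.87 kN.

P ≈ 70.9 kN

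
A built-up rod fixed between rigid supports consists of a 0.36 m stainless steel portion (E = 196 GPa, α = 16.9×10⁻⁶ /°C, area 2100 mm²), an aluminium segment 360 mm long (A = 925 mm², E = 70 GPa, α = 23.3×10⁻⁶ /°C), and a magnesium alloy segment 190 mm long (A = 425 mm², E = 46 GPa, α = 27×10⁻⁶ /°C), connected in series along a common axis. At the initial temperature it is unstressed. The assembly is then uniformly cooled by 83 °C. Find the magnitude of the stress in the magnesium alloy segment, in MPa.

With the walls removed the bar would change length by δ_free = Σ αᵢΔT Lᵢ = 16.9×10⁻⁶×83×360 + 23.3×10⁻⁶×83×360 + 27×10⁻⁶×83×190 = 1.627 mm.
The walls prevent any net length change, so an axial force P (same in every segment) develops. Compatibility: P · Σ Lᵢ/(AᵢEᵢ) = δ_free.
The series flexibility is Σ Lᵢ/(AᵢEᵢ) = 360/(2100×196×10³) + 360/(925×70×10³) + 190/(425×46×10³) = 1.615×10⁻⁵ mm/N.
Hence P = δ_free / Σ(L/AE) = 1.627/1.615×10⁻⁵ = 100.7 kN (tensile).
σ_{magnesium alloy} = P / A = 100700 / 425 = 237 MPa.

σ ≈ 237 MPa (tensile)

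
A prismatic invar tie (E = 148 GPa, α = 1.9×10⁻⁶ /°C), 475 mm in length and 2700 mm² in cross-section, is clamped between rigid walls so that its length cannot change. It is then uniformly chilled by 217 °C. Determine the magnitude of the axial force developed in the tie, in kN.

With zero net strain, σ = E·αΔT = 148 GPa × 1.9×10⁻⁶ × 217 = 61.02 MPa.
Then P = σA = 61.02 × 2700 mm² = 164.8 kN, tensile.

P ≈ 165 kN (tensile)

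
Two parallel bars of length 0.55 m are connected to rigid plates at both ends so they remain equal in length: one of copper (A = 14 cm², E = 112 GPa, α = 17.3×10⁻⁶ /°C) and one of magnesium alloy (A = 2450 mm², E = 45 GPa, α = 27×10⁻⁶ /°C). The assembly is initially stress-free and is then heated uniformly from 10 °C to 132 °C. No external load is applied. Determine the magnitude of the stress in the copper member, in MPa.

Equilibrium of a rigid end plate with no external load gives equal and opposite internal forces ±P in the two members. Since α_{magnesium alloy} > α_{copper}, heating drives the magnesium alloy into compression and the copper into tension.
Setting the final lengths equal and cancelling L: (α₁ − α₂)ΔT = P/(A₁E₁) + P/(A₂E₂).
|α₁ − α₂|·ΔT = 9.7×10⁻⁶ × 122 = 0.001183.
1/(A₁E₁) + 1/(A₂E₂) = 1/(1400×112×10³) + 1/(2450×45×10³) = 1.545×10⁻⁸ N⁻¹.
P = 0.001183 / 1.545×10⁻⁸ = 76610 N = 76.61 kN.
σ_{copper} = P/A₁ = 76610/1400 = 54.72 MPa, tensile.

σ ≈ 54.7 MPa (tensile)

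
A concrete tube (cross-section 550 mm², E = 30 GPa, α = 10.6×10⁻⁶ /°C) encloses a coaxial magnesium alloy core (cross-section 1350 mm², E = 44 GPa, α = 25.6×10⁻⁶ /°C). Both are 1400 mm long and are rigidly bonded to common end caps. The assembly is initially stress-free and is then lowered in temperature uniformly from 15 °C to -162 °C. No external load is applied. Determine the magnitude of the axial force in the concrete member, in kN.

P ≈ 34.3 kN (compressive in the concrete)

Equilibrium of a rigid end plate with no external load gives equal and opposite internal forces ±P in the two members. Since α_{magnesium alloy} > α_{concrete}, cooling drives the magnesium alloy into tension and the concrete into compression.
Compatibility of the two members (thermal + elastic change equal): (α₁ − α₂)ΔT = P·[1/(A₁E₁) + 1/(A₂E₂)].
|α₁ − α₂|·ΔT = 15×10⁻⁶ × 177 = 0.002655.
1/(A₁E₁) + 1/(A₂E₂) = 1/(550×30×10³) + 1/(1350×44×10³) = 7.744×10⁻⁸ N⁻¹.
So P = 0.002655 / 7.744×10⁻⁸ = 34.28 kN.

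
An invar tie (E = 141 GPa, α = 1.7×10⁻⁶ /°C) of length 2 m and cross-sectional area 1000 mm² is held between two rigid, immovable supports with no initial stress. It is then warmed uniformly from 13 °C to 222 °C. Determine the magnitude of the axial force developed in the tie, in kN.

P ≈ 50.1 kN (compressive)

Full restraint means ε = 0, so the stress is σ = EαΔT = 141×10³ × 1.7×10⁻⁶ × 209 = 50.1 MPa.
Then P = σA = 50.1 × 1000 mm² = 50.1 kN, compressive.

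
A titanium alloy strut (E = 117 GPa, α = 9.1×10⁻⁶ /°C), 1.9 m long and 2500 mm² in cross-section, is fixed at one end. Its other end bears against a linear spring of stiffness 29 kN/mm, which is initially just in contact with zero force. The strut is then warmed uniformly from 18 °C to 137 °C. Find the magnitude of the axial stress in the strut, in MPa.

The unrestrained thermal change is αΔT L = 9.1×10⁻⁶ × 119 × 1900 = 2.058 mm.
Let P be the compressive force at the spring. The strut shortens elastically by PL/(AE) and the spring compresses by P/k; together these equal δ_free.
So P = δ_free / [L/(AE) + 1/k] = 2.058 / [ 1900/(2500×117×10³) + 1/(29×10³) ].
P = 2.058 / 4.098×10⁻⁵ = 50210 N.
σ = P/A = 50210/2500 = 20.08 MPa.

σ ≈ 20.1 MPa (compressive)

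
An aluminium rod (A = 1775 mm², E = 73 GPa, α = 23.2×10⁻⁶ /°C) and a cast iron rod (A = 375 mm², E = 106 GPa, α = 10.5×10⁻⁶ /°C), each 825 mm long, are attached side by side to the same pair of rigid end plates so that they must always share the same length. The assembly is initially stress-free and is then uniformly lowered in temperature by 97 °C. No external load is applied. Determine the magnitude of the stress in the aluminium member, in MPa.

σ ≈ 21.1 MPa (tensile)

The aluminium has the larger α, so on cooling it would change length more than the cast iron if both were free. The rigid plates force a common final length, so the aluminium is put into tension and the cast iron into compression, with equal and opposite forces P (no external load).
Setting the final lengths equal and cancelling L: (α₁ − α₂)ΔT = P/(A₁E₁) + P/(A₂E₂).
|α₁ − α₂|·ΔT = 12.7×10⁻⁶ × 97 = 0.001232.
1/(A₁E₁) + 1/(A₂E₂) = 1/(1775×73×10³) + 1/(375×106×10³) = 3.287×10⁻⁸ N⁻¹.
So P = 0.001232 / 3.287×10⁻⁸ = 37.47 kN.
σ_{aluminium} = P/A₁ = 37470/1775 = 21.11 MPa, tensile.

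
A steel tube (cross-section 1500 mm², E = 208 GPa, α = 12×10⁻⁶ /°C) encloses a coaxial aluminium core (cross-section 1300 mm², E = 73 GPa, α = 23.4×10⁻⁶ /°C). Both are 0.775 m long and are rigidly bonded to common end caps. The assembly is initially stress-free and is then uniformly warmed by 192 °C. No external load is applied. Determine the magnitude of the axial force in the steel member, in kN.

P ≈ 159 kN (tensile in the steel)

Equilibrium of a rigid end plate with no external load gives equal and opposite internal forces ±P in the two members. Since α_{aluminium} > α_{steel}, heating drives the aluminium into compression and the steel into tension.
Equating the net (thermal + elastic) strains gives |α₁ − α₂|·ΔT = P·[1/(A₁E₁) + 1/(A₂E₂)].
|α₁ − α₂|·ΔT = 11.4×10⁻⁶ × 192 = 0.002189.
1/(A₁E₁) + 1/(A₂E₂) = 1/(1500×208×10³) + 1/(1300×73×10³) = 1.374×10⁻⁸ N⁻¹.
P = 0.002189 / 1.374×10⁻⁸ = 159300 N = 159.3 kN.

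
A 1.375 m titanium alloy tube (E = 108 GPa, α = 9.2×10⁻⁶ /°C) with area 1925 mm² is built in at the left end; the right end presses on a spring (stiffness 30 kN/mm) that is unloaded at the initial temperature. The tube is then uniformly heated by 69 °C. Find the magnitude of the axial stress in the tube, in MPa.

σ ≈ 11.4 MPa (compressive)

Free thermal expansion: δ_free = αΔT L = 9.2×10⁻⁶ × 69 × 1375 = 0.8728 mm.
With a force P in the spring, the elastic change of the tube is PL/(AE) and that of the spring is P/k; compatibility requires their sum to equal δ_free.
So P = δ_free / [L/(AE) + 1/k] = 0.8728 / [ 1375/(1925×108×10³) + 1/(30×10³) ].
P = 0.8728 / 3.995×10⁻⁵ = 21850 N.
σ = P/A = 21850/1925 = 11.35 MPa.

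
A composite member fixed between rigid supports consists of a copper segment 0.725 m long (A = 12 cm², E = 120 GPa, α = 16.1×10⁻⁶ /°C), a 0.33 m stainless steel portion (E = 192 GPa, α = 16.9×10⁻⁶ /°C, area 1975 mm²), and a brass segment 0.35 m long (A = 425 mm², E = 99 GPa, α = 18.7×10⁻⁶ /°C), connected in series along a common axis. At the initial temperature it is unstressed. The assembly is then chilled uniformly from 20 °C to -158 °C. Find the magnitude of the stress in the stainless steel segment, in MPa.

σ ≈ 151 MPa (tensile)

If the supports were absent, the total length change would be Σ αᵢΔT Lᵢ = 16.1×10⁻⁶×178×725 + 16.9×10⁻⁶×178×330 + 18.7×10⁻⁶×178×350 = 4.235 mm.
Since the ends are fixed, an axial force P builds up, equal in every segment, with P · Σ Lᵢ/(AᵢEᵢ) = δ_free.
Σ Lᵢ/(AᵢEᵢ) = 725/(1200×120×10³) + 330/(1975×192×10³) + 350/(425×99×10³) = 1.422×10⁻⁵ mm/N.
P = 4.235 / 1.422×10⁻⁵ = 297800 N = 297.8 kN, tensile.
σ_{stainless steel} = P / A = 297800 / 1975 = 150.8 MPa.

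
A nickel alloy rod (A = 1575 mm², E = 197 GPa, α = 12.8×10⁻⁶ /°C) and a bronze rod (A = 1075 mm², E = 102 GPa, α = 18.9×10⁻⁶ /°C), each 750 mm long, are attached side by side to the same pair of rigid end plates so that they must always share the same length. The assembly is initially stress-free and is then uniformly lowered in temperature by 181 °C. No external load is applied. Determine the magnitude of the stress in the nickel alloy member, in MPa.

σ ≈ 56.8 MPa (compressive)

Equilibrium of a rigid end plate with no external load gives equal and opposite internal forces ±P in the two members. Since α_{bronze} > α_{nickel alloy}, cooling drives the bronze into tension and the nickel alloy into compression.
Equating the net (thermal + elastic) strains gives |α₁ − α₂|·ΔT = P·[1/(A₁E₁) + 1/(A₂E₂)].
|α₁ − α₂|·ΔT = 6.1×10⁻⁶ × 181 = 0.001104.
1/(A₁E₁) + 1/(A₂E₂) = 1/(1575×197×10³) + 1/(1075×102×10³) = 1.234×10⁻⁸ N⁻¹.
So P = 0.001104 / 1.234×10⁻⁸ = 89.45 kN.
σ_{nickel alloy} = P/A₁ = 89450/1575 = 56.8 MPa, compressive.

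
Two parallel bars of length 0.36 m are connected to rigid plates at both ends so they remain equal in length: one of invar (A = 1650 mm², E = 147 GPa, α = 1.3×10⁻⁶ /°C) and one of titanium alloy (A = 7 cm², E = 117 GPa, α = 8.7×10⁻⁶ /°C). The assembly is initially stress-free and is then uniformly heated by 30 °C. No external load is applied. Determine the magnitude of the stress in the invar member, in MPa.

σ ≈ 8.24 MPa (tensile)

Both members must finish at the same length. With the larger α, the titanium alloy tends to over-expand; the plates restrain it, putting the titanium alloy in compression and the invar in tension. With no external load the two internal forces are equal and opposite, magnitude P.
Compatibility of the two members (thermal + elastic change equal): (α₁ − α₂)ΔT = P·[1/(A₁E₁) + 1/(A₂E₂)].
|α₁ − α₂|·ΔT = 7.4×10⁻⁶ × 30 = 0.000222.
1/(A₁E₁) + 1/(A₂E₂) = 1/(1650×147×10³) + 1/(700×117×10³) = 1.633×10⁻⁸ N⁻¹.
P = 0.000222 / 1.633×10⁻⁸ = 13590 N = 13.59 kN.
σ_{invar} = P/A₁ = 13590/1650 = 8.238 MPa, tensile.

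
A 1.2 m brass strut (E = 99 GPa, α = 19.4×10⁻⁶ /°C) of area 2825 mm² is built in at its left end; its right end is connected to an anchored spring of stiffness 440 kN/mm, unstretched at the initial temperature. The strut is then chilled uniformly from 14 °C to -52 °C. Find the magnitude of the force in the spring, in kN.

The unrestrained thermal change is αΔT L = 19.4×10⁻⁶ × 66 × 1200 = 1.536 mm.
Let P be the tensile force in the spring. The strut extends elastically by PL/(AE) and the spring stretches by P/k; together these equal δ_free.
P [ L/(AE) + 1/k ] = δ_free → P [ 1200/(2825×99×10³) + 1/(440×10³) ] = 1.536.
P = 1.536 / 6.563×10⁻⁶ = 234100 N.

P ≈ 234 kN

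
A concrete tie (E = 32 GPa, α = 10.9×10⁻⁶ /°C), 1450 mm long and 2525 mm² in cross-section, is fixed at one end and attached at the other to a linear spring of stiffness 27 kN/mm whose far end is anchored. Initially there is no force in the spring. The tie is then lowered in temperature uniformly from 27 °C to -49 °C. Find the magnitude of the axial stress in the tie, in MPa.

If the spring were absent the tie would shorten by αΔT L = 10.9×10⁻⁶ × 76 × 1450 = 1.201 mm.
Let P be the tensile force in the spring. The tie extends elastically by PL/(AE) and the spring stretches by P/k; together these equal δ_free.
P [ L/(AE) + 1/k ] = δ_free → P [ 1450/(2525×32×10³) + 1/(27×10³) ] = 1.201.
P = 1.201 / 5.498×10⁻⁵ = 21850 N.
σ = P/A = 21850/2525 = 8.652 MPa.

σ ≈ 8.65 MPa (tensile)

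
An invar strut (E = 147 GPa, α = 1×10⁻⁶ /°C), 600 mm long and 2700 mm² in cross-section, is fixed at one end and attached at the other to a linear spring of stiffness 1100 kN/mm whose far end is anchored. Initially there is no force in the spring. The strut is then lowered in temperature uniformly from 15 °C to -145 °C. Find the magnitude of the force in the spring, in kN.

Free thermal contraction: δ_free = αΔT L = 1×10⁻⁶ × 160 × 600 = 0.096 mm.
With a force P in the spring, the elastic change of the strut is PL/(AE) and that of the spring is P/k; compatibility requires their sum to equal δ_free.
So P = δ_free / [L/(AE) + 1/k] = 0.096 / [ 600/(2700×147×10³) + 1/(1100×10³) ].
P = 0.096 / 2.421×10⁻⁶ = 39660 N.

P ≈ 39.7 kN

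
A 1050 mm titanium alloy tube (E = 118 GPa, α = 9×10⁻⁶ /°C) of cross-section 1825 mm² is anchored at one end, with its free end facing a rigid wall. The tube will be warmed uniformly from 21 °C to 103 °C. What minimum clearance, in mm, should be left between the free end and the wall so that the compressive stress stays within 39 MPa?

g ≈ 0.428 mm

With no wall the tube would lengthen by αΔT L = 9×10⁻⁶ × 82 × 1050 = 0.7749 mm.
At the allowable stress the elastic shortening the wall may impose is σL/E = 39 × 1050 / (118×10³) = 0.347 mm.
So the gap has to take up the difference, g_min = δ_free − σL/E = 0.7749 − 0.347 = 0.4279 mm.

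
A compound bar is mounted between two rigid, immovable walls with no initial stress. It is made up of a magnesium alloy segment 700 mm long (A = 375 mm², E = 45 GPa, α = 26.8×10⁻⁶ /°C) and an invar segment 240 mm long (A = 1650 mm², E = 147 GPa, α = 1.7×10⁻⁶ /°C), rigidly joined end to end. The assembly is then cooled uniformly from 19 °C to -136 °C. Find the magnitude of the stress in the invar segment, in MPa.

Free thermal contraction of the whole bar: Σ αᵢΔT Lᵢ = 26.8×10⁻⁶×155×700 + 1.7×10⁻⁶×155×240 = 2.971 mm.
The walls prevent any net length change, so an axial force P (same in every segment) develops. Compatibility: P · Σ Lᵢ/(AᵢEᵢ) = δ_free.
The series flexibility is Σ Lᵢ/(AᵢEᵢ) = 700/(375×45×10³) + 240/(1650×147×10³) = 4.247×10⁻⁵ mm/N.
Hence P = δ_free / Σ(L/AE) = 2.971/4.247×10⁻⁵ = 69.95 kN (tensile).
σ_{invar} = P / A = 69950 / 1650 = 42.4 MPa.

σ ≈ 42.4 MPa (tensile)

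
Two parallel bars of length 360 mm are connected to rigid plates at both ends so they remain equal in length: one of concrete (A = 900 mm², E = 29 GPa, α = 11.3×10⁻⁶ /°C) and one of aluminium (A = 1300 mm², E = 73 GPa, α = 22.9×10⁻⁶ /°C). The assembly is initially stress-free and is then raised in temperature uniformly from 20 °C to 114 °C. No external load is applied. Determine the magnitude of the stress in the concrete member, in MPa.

σ ≈ 24.8 MPa (tensile)

Equilibrium of a rigid end plate with no external load gives equal and opposite internal forces ±P in the two members. Since α_{aluminium} > α_{concrete}, heating drives the aluminium into compression and the concrete into tension.
Compatibility of the two members (thermal + elastic change equal): (α₁ − α₂)ΔT = P·[1/(A₁E₁) + 1/(A₂E₂)].
|α₁ − α₂|·ΔT = 11.6×10⁻⁶ × 94 = 0.00109.
1/(A₁E₁) + 1/(A₂E₂) = 1/(900×29×10³) + 1/(1300×73×10³) = 4.885×10⁻⁸ N⁻¹.
So P = 0.00109 / 4.885×10⁻⁸ = 22.32 kN.
σ_{concrete} = P/A₁ = 22320/900 = 24.8 MPa, tensile.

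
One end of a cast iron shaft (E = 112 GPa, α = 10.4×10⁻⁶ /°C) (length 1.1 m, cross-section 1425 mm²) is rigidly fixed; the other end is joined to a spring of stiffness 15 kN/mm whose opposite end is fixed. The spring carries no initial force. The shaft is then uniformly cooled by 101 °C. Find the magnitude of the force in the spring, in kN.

Free thermal contraction: δ_free = αΔT L = 10.4×10⁻⁶ × 101 × 1100 = 1.155 mm.
With a force P in the spring, the elastic change of the shaft is PL/(AE) and that of the spring is P/k; compatibility requires their sum to equal δ_free.
So P = δ_free / [L/(AE) + 1/k] = 1.155 / [ 1100/(1425×112×10³) + 1/(15×10³) ].
P = 1.155 / 7.356×10⁻⁵ = 15710 N.

P ≈ 15.7 kN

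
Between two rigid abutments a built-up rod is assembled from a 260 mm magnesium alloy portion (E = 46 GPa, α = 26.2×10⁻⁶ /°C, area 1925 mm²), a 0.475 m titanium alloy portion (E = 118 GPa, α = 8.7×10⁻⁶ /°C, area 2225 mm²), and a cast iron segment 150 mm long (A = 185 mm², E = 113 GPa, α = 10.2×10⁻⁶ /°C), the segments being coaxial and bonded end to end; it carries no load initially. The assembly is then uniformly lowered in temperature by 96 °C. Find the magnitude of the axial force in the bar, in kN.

P ≈ 100 kN (tensile)

If the supports were absent, the total length change would be Σ αᵢΔT Lᵢ = 26.2×10⁻⁶×96×260 + 8.7×10⁻⁶×96×475 + 10.2×10⁻⁶×96×150 = 1.198 mm.
The walls prevent any net length change, so an axial force P (same in every segment) develops. Compatibility: P · Σ Lᵢ/(AᵢEᵢ) = δ_free.
Σ Lᵢ/(AᵢEᵢ) = 260/(1925×46×10³) + 475/(2225×118×10³) + 150/(185×113×10³) = 1.192×10⁻⁵ mm/N.
P = 1.198 / 1.192×10⁻⁵ = 100500 N = 100.5 kN, tensile.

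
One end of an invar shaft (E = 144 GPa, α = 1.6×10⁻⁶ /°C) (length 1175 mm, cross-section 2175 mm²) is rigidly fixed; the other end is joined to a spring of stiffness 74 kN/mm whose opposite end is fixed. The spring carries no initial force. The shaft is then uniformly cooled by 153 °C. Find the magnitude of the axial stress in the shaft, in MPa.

σ ≈ 7.66 MPa (tensile)

The unrestrained thermal change is αΔT L = 1.6×10⁻⁶ × 153 × 1175 = 0.2876 mm.
With a force P in the spring, the elastic change of the shaft is PL/(AE) and that of the spring is P/k; compatibility requires their sum to equal δ_free.
So P = δ_free / [L/(AE) + 1/k] = 0.2876 / [ 1175/(2175×144×10³) + 1/(74×10³) ].
P = 0.2876 / 1.727×10⁻⁵ = 16660 N.
σ = P/A = 16660/2175 = 7.66 MPa.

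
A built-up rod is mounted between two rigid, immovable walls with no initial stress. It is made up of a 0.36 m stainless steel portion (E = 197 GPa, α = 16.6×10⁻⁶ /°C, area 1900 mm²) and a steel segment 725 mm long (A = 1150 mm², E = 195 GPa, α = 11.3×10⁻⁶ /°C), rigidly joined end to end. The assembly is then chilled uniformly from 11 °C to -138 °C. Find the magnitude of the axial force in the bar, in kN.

P ≈ 503 kN (tensile)

If the supports were absent, the total length change would be Σ αᵢΔT Lᵢ = 16.6×10⁻⁶×149×360 + 11.3×10⁻⁶×149×725 = 2.111 mm.
The rigid supports impose zero overall length change; the single axial force P common to all segments must satisfy P Σ Lᵢ/(AᵢEᵢ) = δ_free.
Σ Lᵢ/(AᵢEᵢ) = 360/(1900×197×10³) + 725/(1150×195×10³) = 4.195×10⁻⁶ mm/N.
Hence P = δ_free / Σ(L/AE) = 2.111/4.195×10⁻⁶ = 503.3 kN (tensile).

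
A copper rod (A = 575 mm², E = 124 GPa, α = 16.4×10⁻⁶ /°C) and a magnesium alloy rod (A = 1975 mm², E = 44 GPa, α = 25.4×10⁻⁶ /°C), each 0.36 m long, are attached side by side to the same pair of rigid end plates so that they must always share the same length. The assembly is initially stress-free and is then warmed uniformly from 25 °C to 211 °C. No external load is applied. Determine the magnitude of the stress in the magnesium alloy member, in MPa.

σ ≈ 33.2 MPa (compressive)

Equilibrium of a rigid end plate with no external load gives equal and opposite internal forces ±P in the two members. Since α_{magnesium alloy} > α_{copper}, heating drives the magnesium alloy into compression and the copper into tension.
Setting the final lengths equal and cancelling L: (α₁ − α₂)ΔT = P/(A₁E₁) + P/(A₂E₂).
|α₁ − α₂|·ΔT = 9×10⁻⁶ × 186 = 0.001674.
1/(A₁E₁) + 1/(A₂E₂) = 1/(575×124×10³) + 1/(1975×44×10³) = 2.553×10⁻⁸ N⁻¹.
So P = 0.001674 / 2.553×10⁻⁸ = 65.56 kN.
σ_{magnesium alloy} = P/A₂ = 65560/1975 = 33.2 MPa, compressive.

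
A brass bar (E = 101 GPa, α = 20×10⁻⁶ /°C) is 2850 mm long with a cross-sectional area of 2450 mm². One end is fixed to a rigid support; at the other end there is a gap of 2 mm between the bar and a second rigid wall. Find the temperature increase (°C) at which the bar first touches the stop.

ΔT ≈ 35.1 °C

Contact occurs when the free expansion equals the gap: αΔT L = 2 mm.
ΔT = 2 / (20×10⁻⁶ × 2850) = 35.09 °C.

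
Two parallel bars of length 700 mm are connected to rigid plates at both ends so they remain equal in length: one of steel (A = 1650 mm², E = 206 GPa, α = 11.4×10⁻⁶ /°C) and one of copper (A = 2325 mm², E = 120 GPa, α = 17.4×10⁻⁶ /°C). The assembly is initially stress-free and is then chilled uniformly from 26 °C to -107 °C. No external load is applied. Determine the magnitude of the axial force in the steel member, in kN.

Both members must finish at the same length. With the larger α, the copper tends to over-contract; the plates restrain it, putting the copper in tension and the steel in compression. With no external load the two internal forces are equal and opposite, magnitude P.
Compatibility of the two members (thermal + elastic change equal): (α₁ − α₂)ΔT = P·[1/(A₁E₁) + 1/(A₂E₂)].
|α₁ − α₂|·ΔT = 6×10⁻⁶ × 133 = 0.000798.
1/(A₁E₁) + 1/(A₂E₂) = 1/(1650×206×10³) + 1/(2325×120×10³) = 6.526×10⁻⁹ N⁻¹.
P = 0.000798 / 6.526×10⁻⁹ = 122300 N = 122.3 kN.

P ≈ 122 kN (compressive in the steel)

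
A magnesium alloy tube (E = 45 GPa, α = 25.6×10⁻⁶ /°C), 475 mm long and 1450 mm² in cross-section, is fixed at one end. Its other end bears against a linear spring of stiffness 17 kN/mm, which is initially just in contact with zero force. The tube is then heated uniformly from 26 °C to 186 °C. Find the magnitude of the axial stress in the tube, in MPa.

If the spring were absent the tube would lengthen by αΔT L = 25.6×10⁻⁶ × 160 × 475 = 1.946 mm.
With a force P in the spring, the elastic change of the tube is PL/(AE) and that of the spring is P/k; compatibility requires their sum to equal δ_free.
P [ L/(AE) + 1/k ] = δ_free → P [ 475/(1450×45×10³) + 1/(17×10³) ] = 1.946.
P = 1.946 / 6.61×10⁻⁵ = 29430 N.
σ = P/A = 29430/1450 = 20.3 MPa.

σ ≈ 20.3 MPa (compressive)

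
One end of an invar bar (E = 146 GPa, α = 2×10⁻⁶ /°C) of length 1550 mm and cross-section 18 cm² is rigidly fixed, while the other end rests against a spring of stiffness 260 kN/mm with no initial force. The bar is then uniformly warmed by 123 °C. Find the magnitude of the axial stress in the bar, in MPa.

The unrestrained thermal change is αΔT L = 2×10⁻⁶ × 123 × 1550 = 0.3813 mm.
Let P be the compressive force at the spring. The bar shortens elastically by PL/(AE) and the spring compresses by P/k; together these equal δ_free.
P [ L/(AE) + 1/k ] = δ_free → P [ 1550/(1800×146×10³) + 1/(260×10³) ] = 0.3813.
P = 0.3813 / 9.744×10⁻⁶ = 39130 N.
σ = P/A = 39130/1800 = 21.74 MPa.

σ ≈ 21.7 MPa (compressive)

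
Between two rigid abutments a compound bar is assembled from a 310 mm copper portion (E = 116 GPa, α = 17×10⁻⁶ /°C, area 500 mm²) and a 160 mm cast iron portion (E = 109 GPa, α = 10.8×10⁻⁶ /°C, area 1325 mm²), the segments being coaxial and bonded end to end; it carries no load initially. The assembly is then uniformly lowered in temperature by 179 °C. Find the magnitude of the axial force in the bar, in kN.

P ≈ 194 kN (tensile)

Free thermal contraction of the whole bar: Σ αᵢΔT Lᵢ = 17×10⁻⁶×179×310 + 10.8×10⁻⁶×179×160 = 1.253 mm.
The rigid supports impose zero overall length change; the single axial force P common to all segments must satisfy P Σ Lᵢ/(AᵢEᵢ) = δ_free.
The series flexibility is Σ Lᵢ/(AᵢEᵢ) = 310/(500×116×10³) + 160/(1325×109×10³) = 6.453×10⁻⁶ mm/N.
So P = 1.253 / 6.453×10⁻⁶ = 194.1 kN, tensile.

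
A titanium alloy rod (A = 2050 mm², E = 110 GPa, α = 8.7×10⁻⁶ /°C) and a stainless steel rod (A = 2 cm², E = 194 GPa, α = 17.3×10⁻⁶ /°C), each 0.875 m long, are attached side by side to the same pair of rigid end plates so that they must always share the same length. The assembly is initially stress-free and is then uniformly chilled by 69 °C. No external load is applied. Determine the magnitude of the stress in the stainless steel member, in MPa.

The stainless steel has the larger α, so on cooling it would change length more than the titanium alloy if both were free. The rigid plates force a common final length, so the stainless steel is put into tension and the titanium alloy into compression, with equal and opposite forces P (no external load).
Compatibility of the two members (thermal + elastic change equal): (α₁ − α₂)ΔT = P·[1/(A₁E₁) + 1/(A₂E₂)].
|α₁ − α₂|·ΔT = 8.6×10⁻⁶ × 69 = 0.0005934.
1/(A₁E₁) + 1/(A₂E₂) = 1/(2050×110×10³) + 1/(200×194×10³) = 3.021×10⁻⁸ N⁻¹.
So P = 0.0005934 / 3.021×10⁻⁸ = 19.64 kN.
σ_{stainless steel} = P/A₂ = 19640/200 = 98.22 MPa, tensile.

σ ≈ 98.2 MPa (tensile)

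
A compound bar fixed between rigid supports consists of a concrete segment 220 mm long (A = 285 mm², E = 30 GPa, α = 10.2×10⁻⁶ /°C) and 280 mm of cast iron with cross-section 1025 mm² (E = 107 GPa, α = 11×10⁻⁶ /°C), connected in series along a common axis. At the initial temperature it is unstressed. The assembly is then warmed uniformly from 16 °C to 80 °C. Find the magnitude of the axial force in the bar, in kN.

P ≈ 12 kN (compressive)

Free thermal expansion of the whole bar: Σ αᵢΔT Lᵢ = 10.2×10⁻⁶×64×220 + 11×10⁻⁶×64×280 = 0.3407 mm.
Since the ends are fixed, an axial force P builds up, equal in every segment, with P · Σ Lᵢ/(AᵢEᵢ) = δ_free.
Σ Lᵢ/(AᵢEᵢ) = 220/(285×30×10³) + 280/(1025×107×10³) = 2.828×10⁻⁵ mm/N.
P = 0.3407 / 2.828×10⁻⁵ = 12050 N = 12.05 kN, compressive.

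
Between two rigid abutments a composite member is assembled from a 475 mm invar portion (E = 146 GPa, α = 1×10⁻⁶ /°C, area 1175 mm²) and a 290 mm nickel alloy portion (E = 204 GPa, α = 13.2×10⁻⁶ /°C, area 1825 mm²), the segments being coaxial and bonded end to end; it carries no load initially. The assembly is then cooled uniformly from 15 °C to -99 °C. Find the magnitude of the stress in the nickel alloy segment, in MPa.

σ ≈ 75.8 MPa (tensile)

With the walls removed the bar would change length by δ_free = Σ αᵢΔT Lᵢ = 1×10⁻⁶×114×475 + 13.2×10⁻⁶×114×290 = 0.4905 mm.
The walls prevent any net length change, so an axial force P (same in every segment) develops. Compatibility: P · Σ Lᵢ/(AᵢEᵢ) = δ_free.
Σ Lᵢ/(AᵢEᵢ) = 475/(1175×146×10³) + 290/(1825×204×10³) = 3.548×10⁻⁶ mm/N.
Hence P = δ_free / Σ(L/AE) = 0.4905/3.548×10⁻⁶ = 138.3 kN (tensile).
σ_{nickel alloy} = P / A = 138300 / 1825 = 75.76 MPa.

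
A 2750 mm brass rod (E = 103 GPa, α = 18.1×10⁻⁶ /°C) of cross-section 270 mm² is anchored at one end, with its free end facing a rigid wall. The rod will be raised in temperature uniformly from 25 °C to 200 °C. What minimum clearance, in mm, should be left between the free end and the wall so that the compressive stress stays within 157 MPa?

g ≈ 4.52 mm

Free expansion if unrestrained: δ_free = αΔT L = 18.1×10⁻⁶ × 175 × 2750 = 8.711 mm.
At the allowable stress the elastic shortening the wall may impose is σL/E = 157 × 2750 / (103×10³) = 4.192 mm.
The gap must absorb the remainder: g_min = 8.711 − 4.192 = 4.519 mm.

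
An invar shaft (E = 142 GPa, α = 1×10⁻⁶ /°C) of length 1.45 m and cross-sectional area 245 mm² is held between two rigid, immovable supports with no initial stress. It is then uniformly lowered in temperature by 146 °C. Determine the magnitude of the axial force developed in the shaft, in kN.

The ends cannot move, so σ = EαΔT = 142×10³ × 1×10⁻⁶ × 146 = 20.73 MPa.
Axial force P = σA = 20.73 × 245 = 5079 N = 5.079 kN, tensile.

P ≈ 5.08 kN (tensile)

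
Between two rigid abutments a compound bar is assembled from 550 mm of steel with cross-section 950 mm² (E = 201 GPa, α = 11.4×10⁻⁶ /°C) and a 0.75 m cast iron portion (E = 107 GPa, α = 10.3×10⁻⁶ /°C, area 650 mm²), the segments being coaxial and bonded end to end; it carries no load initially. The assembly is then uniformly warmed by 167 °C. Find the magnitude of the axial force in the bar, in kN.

Free thermal expansion of the whole bar: Σ αᵢΔT Lᵢ = 11.4×10⁻⁶×167×550 + 10.3×10⁻⁶×167×750 = 2.337 mm.
The walls prevent any net length change, so an axial force P (same in every segment) develops. Compatibility: P · Σ Lᵢ/(AᵢEᵢ) = δ_free.
The series flexibility is Σ Lᵢ/(AᵢEᵢ) = 550/(950×201×10³) + 750/(650×107×10³) = 1.366×10⁻⁵ mm/N.
So P = 2.337 / 1.366×10⁻⁵ = 171 kN, compressive.

P ≈ 171 kN (compressive)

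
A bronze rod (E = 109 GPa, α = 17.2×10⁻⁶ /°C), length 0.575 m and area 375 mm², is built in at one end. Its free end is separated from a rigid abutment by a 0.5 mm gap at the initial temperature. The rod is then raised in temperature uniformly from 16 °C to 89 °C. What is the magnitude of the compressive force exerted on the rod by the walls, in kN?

P ≈ 15.8 kN

Unrestrained expansion: δ_free = αΔT L = 17.2×10⁻⁶ × 73 × 575 = 0.722 mm.
The gap closes (δ_free > 0.5 mm) and the wall then resists a further 0.722 − 0.5 = 0.222 mm of expansion.
That suppressed elongation corresponds to σ = E·Δ/L = 109×10³ × 0.222/575 = 42.08 MPa.
Force on the wall = σA = 42.08 × 375 mm² = 15.78 kN.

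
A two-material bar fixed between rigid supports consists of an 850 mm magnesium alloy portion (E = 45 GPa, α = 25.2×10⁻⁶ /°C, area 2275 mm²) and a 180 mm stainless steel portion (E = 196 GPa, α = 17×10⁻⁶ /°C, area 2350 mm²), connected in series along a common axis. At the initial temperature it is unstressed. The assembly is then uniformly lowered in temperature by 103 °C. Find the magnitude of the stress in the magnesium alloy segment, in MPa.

Free thermal contraction of the whole bar: Σ αᵢΔT Lᵢ = 25.2×10⁻⁶×103×850 + 17×10⁻⁶×103×180 = 2.521 mm.
The walls prevent any net length change, so an axial force P (same in every segment) develops. Compatibility: P · Σ Lᵢ/(AᵢEᵢ) = δ_free.
The series flexibility is Σ Lᵢ/(AᵢEᵢ) = 850/(2275×45×10³) + 180/(2350×196×10³) = 8.694×10⁻⁶ mm/N.
P = 2.521 / 8.694×10⁻⁶ = 290000 N = 290 kN, tensile.
σ_{magnesium alloy} = P / A = 290000 / 2275 = 127.5 MPa.

σ ≈ 127 MPa (tensile)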